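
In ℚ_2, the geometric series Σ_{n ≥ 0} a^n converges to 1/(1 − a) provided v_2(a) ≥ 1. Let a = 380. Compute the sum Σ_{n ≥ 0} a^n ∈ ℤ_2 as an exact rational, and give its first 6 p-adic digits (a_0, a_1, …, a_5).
Σ a^n = 1/(1 − a) = -1/379;  first 6 digits = (1, 0, 1, 1, 0, 0)

v_2(a) = 2 ≥ 1, so the series converges in ℤ_2 to 1/(1 − a) = 1/(1 − 380) = -1/379. Expand this rational in ℤ_2: compute digits iteratively via d_i = x_i mod 2, x_{i+1} = (x_i − d_i)/2. The first 6 digits are (1, 0, 1, 1, 0, 0).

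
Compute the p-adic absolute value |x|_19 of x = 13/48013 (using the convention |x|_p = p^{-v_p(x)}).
|13/48013|_19 = 6859

Step 1 — compute v_19(x) by factoring powers of 19 out of the numerator and denominator: v_19(13/48013) = -3. Step 2 — apply |x|_p = p^{-v_p(x)} = 19^{3} = 6859.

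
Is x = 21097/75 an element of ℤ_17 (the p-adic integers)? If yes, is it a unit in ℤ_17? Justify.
x ∈ ℤ_17 but not a unit; v_17(x) = 2 > 0

ℤ_17 = {x ∈ ℚ_17 : v_17(x) ≥ 0} and ℤ_17^× = {x ∈ ℤ_17 : v_17(x) = 0}. Here v_17(21097/75) = v_17(num) − v_17(den) = 2; compare against these criteria.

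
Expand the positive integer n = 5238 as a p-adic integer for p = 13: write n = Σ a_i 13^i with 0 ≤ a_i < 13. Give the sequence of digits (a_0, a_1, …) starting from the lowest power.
(a_0, a_1, …) = (12, 12, 4, 2)

Repeated division by 13 gives the digits low-to-high: 5238 = 12 + 12·13^1 + 4·13^2 + 2·13^3. Digit sequence: (12, 12, 4, 2).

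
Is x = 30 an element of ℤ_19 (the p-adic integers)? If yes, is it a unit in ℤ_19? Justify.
x ∈ ℤ_19^× (unit); v_19(x) = 0

ℤ_19 = {x ∈ ℚ_19 : v_19(x) ≥ 0} and ℤ_19^× = {x ∈ ℤ_19 : v_19(x) = 0}. Here v_19(30) = v_19(num) − v_19(den) = 0; compare against these criteria.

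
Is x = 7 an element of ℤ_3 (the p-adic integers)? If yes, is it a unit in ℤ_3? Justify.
x ∈ ℤ_3^× (unit); v_3(x) = 0

ℤ_3 = {x ∈ ℚ_3 : v_3(x) ≥ 0} and ℤ_3^× = {x ∈ ℤ_3 : v_3(x) = 0}. Here v_3(7) = v_3(num) − v_3(den) = 0; compare against these criteria.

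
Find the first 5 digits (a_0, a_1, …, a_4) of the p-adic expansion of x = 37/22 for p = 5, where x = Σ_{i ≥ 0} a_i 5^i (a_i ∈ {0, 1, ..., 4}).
(a_0, …, a_4) = (1, 4, 4, 2, 1)

v_5(37/22) = 0 (numerator and denominator both coprime to 5), so x ∈ ℤ_5^×. Compute digits iteratively via a_i = x_i mod 5, x_{i+1} = (x_i − a_i)/5, with x_0 = x:
  x_0 = 37/22;  a_0 = 1;  x_1 = (x_0 − 1)/5 = 3/22
  x_1 = 3/22;  a_1 = 4;  x_2 = (x_1 − 4)/5 = -17/22
  x_2 = -17/22;  a_2 = 4;  x_3 = (x_2 − 4)/5 = -21/22
  x_3 = -21/22;  a_3 = 2;  x_4 = (x_3 − 2)/5 = -13/22
  x_4 = -13/22;  a_4 = 1;  x_5 = (x_4 − 1)/5 = -7/22
Digits: (1, 4, 4, 2, 1).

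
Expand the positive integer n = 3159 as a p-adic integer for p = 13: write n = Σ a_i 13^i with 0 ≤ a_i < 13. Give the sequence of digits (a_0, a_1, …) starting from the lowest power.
(a_0, a_1, …) = (0, 9, 5, 1)

Repeated division by 13 gives the digits low-to-high: 3159 = 9·13^1 + 5·13^2 + 1·13^3. Digit sequence: (0, 9, 5, 1).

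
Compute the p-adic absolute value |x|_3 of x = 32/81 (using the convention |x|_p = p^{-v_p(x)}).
|32/81|_3 = 81

Step 1 — compute v_3(x) by factoring powers of 3 out of the numerator and denominator: v_3(32/81) = -4. Step 2 — apply |x|_p = p^{-v_p(x)} = 3^{4} = 81.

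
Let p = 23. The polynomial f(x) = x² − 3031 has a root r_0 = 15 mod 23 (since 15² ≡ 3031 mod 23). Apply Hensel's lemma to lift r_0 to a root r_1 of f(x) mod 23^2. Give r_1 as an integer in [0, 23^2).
r_1 = 38 (mod 529)

Hensel's recurrence: r_{i+1} = r_i − f(r_i)·(f′(r_i))^{-1} mod 23^{i+2}, with f′(x) = 2x. Iterate:
  r_0 = 15 (mod 23)
  r_1 = 38 (mod 529)
Final: r_1 = 38, and one checks f(r_1) ≡ 0 mod 23^2.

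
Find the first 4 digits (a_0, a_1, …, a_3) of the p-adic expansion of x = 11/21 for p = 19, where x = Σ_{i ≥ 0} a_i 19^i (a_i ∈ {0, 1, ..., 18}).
(a_0, …, a_3) = (15, 11, 3, 17)

v_19(11/21) = 0 (numerator and denominator both coprime to 19), so x ∈ ℤ_19^×. Compute digits iteratively via a_i = x_i mod 19, x_{i+1} = (x_i − a_i)/19, with x_0 = x:
  x_0 = 11/21;  a_0 = 15;  x_1 = (x_0 − 15)/19 = -16/21
  x_1 = -16/21;  a_1 = 11;  x_2 = (x_1 − 11)/19 = -13/21
  x_2 = -13/21;  a_2 = 3;  x_3 = (x_2 − 3)/19 = -4/21
  x_3 = -4/21;  a_3 = 17;  x_4 = (x_3 − 17)/19 = -19/21
Digits: (15, 11, 3, 17).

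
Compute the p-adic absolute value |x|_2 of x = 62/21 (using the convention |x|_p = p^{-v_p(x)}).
|62/21|_2 = 1/2

Step 1 — compute v_2(x) by factoring powers of 2 out of the numerator and denominator: v_2(62/21) = 1. Step 2 — apply |x|_p = p^{-v_p(x)} = 2^{-1} = 1/2.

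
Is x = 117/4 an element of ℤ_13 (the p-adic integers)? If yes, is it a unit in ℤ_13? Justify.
x ∈ ℤ_13 but not a unit; v_13(x) = 1 > 0

ℤ_13 = {x ∈ ℚ_13 : v_13(x) ≥ 0} and ℤ_13^× = {x ∈ ℤ_13 : v_13(x) = 0}. Here v_13(117/4) = v_13(num) − v_13(den) = 1; compare against these criteria.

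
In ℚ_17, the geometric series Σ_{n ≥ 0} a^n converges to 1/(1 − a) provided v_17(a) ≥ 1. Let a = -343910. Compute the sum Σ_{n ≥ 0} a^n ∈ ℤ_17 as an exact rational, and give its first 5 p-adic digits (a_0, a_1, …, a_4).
Σ a^n = 1/(1 − a) = 1/343911;  first 5 digits = (1, 0, 0, 15, 12)

v_17(a) = 3 ≥ 1, so the series converges in ℤ_17 to 1/(1 − a) = 1/(1 − (-343910)) = 1/343911. Expand this rational in ℤ_17: compute digits iteratively via d_i = x_i mod 17, x_{i+1} = (x_i − d_i)/17. The first 5 digits are (1, 0, 0, 15, 12).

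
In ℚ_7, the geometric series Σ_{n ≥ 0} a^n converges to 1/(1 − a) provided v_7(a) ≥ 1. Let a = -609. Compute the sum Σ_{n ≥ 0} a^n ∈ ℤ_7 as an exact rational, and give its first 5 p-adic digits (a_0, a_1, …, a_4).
Σ a^n = 1/(1 − a) = 1/610;  first 5 digits = (1, 4, 3, 2, 5)

v_7(a) = 1 ≥ 1, so the series converges in ℤ_7 to 1/(1 − a) = 1/(1 − (-609)) = 1/610. Expand this rational in ℤ_7: compute digits iteratively via d_i = x_i mod 7, x_{i+1} = (x_i − d_i)/7. The first 5 digits are (1, 4, 3, 2, 5).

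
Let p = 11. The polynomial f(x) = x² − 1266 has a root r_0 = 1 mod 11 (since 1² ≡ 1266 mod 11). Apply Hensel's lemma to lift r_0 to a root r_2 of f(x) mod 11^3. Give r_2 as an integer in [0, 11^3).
r_2 = 89 (mod 1331)

Hensel's recurrence: r_{i+1} = r_i − f(r_i)·(f′(r_i))^{-1} mod 11^{i+2}, with f′(x) = 2x. Iterate:
  r_0 = 1 (mod 11)
  r_1 = 89 (mod 121)
  r_2 = 89 (mod 1331)
Final: r_2 = 89, and one checks f(r_2) ≡ 0 mod 11^3.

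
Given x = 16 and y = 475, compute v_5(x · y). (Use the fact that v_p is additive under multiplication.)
v_5(7600) = 2

v_p(x) = 0 (factor: 16 = 5^0 · 16); v_p(y) = 2 (factor: 475 = 5^2 · 19). Additivity: v_p(xy) = v_p(x) + v_p(y) = 0 + 2 = 2. (Direct check: xy = 7600 = 5^2 · (304).)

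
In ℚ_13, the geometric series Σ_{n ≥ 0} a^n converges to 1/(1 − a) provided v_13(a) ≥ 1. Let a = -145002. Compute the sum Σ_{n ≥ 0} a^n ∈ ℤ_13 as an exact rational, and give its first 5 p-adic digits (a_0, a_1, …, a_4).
Σ a^n = 1/(1 − a) = 1/145003;  first 5 digits = (1, 0, 0, 12, 7)

v_13(a) = 3 ≥ 1, so the series converges in ℤ_13 to 1/(1 − a) = 1/(1 − (-145002)) = 1/145003. Expand this rational in ℤ_13: compute digits iteratively via d_i = x_i mod 13, x_{i+1} = (x_i − d_i)/13. The first 5 digits are (1, 0, 0, 12, 7).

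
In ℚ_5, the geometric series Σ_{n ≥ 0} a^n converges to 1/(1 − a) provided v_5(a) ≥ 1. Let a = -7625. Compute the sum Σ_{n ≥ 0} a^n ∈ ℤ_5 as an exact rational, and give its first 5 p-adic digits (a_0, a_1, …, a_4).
Σ a^n = 1/(1 − a) = 1/7626;  first 5 digits = (1, 0, 0, 4, 2)

v_5(a) = 3 ≥ 1, so the series converges in ℤ_5 to 1/(1 − a) = 1/(1 − (-7625)) = 1/7626. Expand this rational in ℤ_5: compute digits iteratively via d_i = x_i mod 5, x_{i+1} = (x_i − d_i)/5. The first 5 digits are (1, 0, 0, 4, 2).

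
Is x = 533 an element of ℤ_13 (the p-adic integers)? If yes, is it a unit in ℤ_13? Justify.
x ∈ ℤ_13 but not a unit; v_13(x) = 1 > 0

ℤ_13 = {x ∈ ℚ_13 : v_13(x) ≥ 0} and ℤ_13^× = {x ∈ ℤ_13 : v_13(x) = 0}. Here v_13(533) = v_13(num) − v_13(den) = 1; compare against these criteria.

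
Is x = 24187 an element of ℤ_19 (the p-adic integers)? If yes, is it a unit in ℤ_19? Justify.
x ∈ ℤ_19 but not a unit; v_19(x) = 2 > 0

ℤ_19 = {x ∈ ℚ_19 : v_19(x) ≥ 0} and ℤ_19^× = {x ∈ ℤ_19 : v_19(x) = 0}. Here v_19(24187) = v_19(num) − v_19(den) = 2; compare against these criteria.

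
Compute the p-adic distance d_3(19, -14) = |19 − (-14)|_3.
d_3(19, -14) = 1/3

Step 1 — x − y = 19 − (-14) = 33. Step 2 — v_3(33) = 1 (factor: 33 = (3^1 · 11); the sign does not affect v_p). Step 3 — |x − y|_3 = 3^{-1} = 1/3.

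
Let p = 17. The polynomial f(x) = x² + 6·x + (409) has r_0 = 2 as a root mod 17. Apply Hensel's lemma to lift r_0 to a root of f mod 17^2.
r_1 = 104 (mod 289)

Hensel: r_{i+1} = r_i − f(r_i)·(f′(r_i))^{-1} mod 17^{i+2}, f′(x) = 2x + 6. Iterate:
  r_0 = 2 (mod 17)
  r_1 = 104 (mod 289)
Final: r = 104 satisfies f(r) ≡ 0 mod 17^2.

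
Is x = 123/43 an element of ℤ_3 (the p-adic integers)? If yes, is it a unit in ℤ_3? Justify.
x ∈ ℤ_3 but not a unit; v_3(x) = 1 > 0

ℤ_3 = {x ∈ ℚ_3 : v_3(x) ≥ 0} and ℤ_3^× = {x ∈ ℤ_3 : v_3(x) = 0}. Here v_3(123/43) = v_3(num) − v_3(den) = 1; compare against these criteria.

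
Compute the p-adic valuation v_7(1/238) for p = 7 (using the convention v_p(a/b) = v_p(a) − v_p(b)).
v_7(1/238) = -1

Factor powers of 7 from the numerator and denominator of the reduced fraction: 1 = 7^0 · 1 and 238 = 7^1 · 34. Apply v_p(a/b) = v_p(a) − v_p(b): v_7(1/238) = 0 − 1 = -1.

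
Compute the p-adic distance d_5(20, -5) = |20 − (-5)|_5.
d_5(20, -5) = 1/25

Step 1 — x − y = 20 − (-5) = 25. Step 2 — v_5(25) = 2 (factor: 25 = (5^2 · 1); the sign does not affect v_p). Step 3 — |x − y|_5 = 5^{-2} = 1/25.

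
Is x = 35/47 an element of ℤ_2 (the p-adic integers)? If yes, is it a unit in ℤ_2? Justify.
x ∈ ℤ_2^× (unit); v_2(x) = 0

ℤ_2 = {x ∈ ℚ_2 : v_2(x) ≥ 0} and ℤ_2^× = {x ∈ ℤ_2 : v_2(x) = 0}. Here v_2(35/47) = v_2(num) − v_2(den) = 0; compare against these criteria.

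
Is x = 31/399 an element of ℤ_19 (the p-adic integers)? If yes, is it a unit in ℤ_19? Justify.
x ∉ ℤ_19 (v_19(x) = -1 < 0)

ℤ_19 = {x ∈ ℚ_19 : v_19(x) ≥ 0} and ℤ_19^× = {x ∈ ℤ_19 : v_19(x) = 0}. Here v_19(31/399) = v_19(num) − v_19(den) = -1; compare against these criteria.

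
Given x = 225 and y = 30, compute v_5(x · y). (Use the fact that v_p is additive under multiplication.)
v_5(6750) = 3

v_p(x) = 2 (factor: 225 = 5^2 · 9); v_p(y) = 1 (factor: 30 = 5^1 · 6). Additivity: v_p(xy) = v_p(x) + v_p(y) = 2 + 1 = 3. (Direct check: xy = 6750 = 5^3 · (54).)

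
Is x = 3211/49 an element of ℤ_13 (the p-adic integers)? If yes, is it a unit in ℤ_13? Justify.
x ∈ ℤ_13 but not a unit; v_13(x) = 2 > 0

ℤ_13 = {x ∈ ℚ_13 : v_13(x) ≥ 0} and ℤ_13^× = {x ∈ ℤ_13 : v_13(x) = 0}. Here v_13(3211/49) = v_13(num) − v_13(den) = 2; compare against these criteria.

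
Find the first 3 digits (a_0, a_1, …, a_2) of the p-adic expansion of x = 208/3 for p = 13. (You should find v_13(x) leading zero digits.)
(a_0, …, a_2) = (0, 1, 9)

v_13(208/3) = 1, so a_0 = ... = a_0 = 0. Factor out: x = 13^1 · u with u = 16/3 a unit in ℤ_13. Expand u iteratively via a_{v+i} = u_i mod 13, u_{i+1} = (u_i − a_{v+i})/13:
  u_0 = 16/3;  a_1 = 1;  u_1 = (u_0 − 1)/13 = 1/3
  u_1 = 1/3;  a_2 = 9;  u_2 = (u_1 − 9)/13 = -2/3
Digits: (0, 1, 9).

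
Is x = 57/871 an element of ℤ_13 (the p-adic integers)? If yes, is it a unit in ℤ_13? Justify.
x ∉ ℤ_13 (v_13(x) = -1 < 0)

ℤ_13 = {x ∈ ℚ_13 : v_13(x) ≥ 0} and ℤ_13^× = {x ∈ ℤ_13 : v_13(x) = 0}. Here v_13(57/871) = v_13(num) − v_13(den) = -1; compare against these criteria.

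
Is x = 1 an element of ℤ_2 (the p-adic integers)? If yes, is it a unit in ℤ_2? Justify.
x ∈ ℤ_2^× (unit); v_2(x) = 0

ℤ_2 = {x ∈ ℚ_2 : v_2(x) ≥ 0} and ℤ_2^× = {x ∈ ℤ_2 : v_2(x) = 0}. Here v_2(1) = v_2(num) − v_2(den) = 0; compare against these criteria.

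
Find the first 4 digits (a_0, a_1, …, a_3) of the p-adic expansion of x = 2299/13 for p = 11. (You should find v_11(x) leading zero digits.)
(a_0, …, a_3) = (0, 0, 4, 4)

v_11(2299/13) = 2, so a_0 = ... = a_1 = 0. Factor out: x = 11^2 · u with u = 19/13 a unit in ℤ_11. Expand u iteratively via a_{v+i} = u_i mod 11, u_{i+1} = (u_i − a_{v+i})/11:
  u_0 = 19/13;  a_2 = 4;  u_1 = (u_0 − 4)/11 = -3/13
  u_1 = -3/13;  a_3 = 4;  u_2 = (u_1 − 4)/11 = -5/13
Digits: (0, 0, 4, 4).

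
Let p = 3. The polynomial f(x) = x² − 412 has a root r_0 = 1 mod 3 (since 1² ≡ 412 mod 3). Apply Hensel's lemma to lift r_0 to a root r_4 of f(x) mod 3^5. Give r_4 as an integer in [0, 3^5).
r_4 = 13 (mod 243)

Hensel's recurrence: r_{i+1} = r_i − f(r_i)·(f′(r_i))^{-1} mod 3^{i+2}, with f′(x) = 2x. Iterate:
  r_0 = 1 (mod 3)
  r_1 = 4 (mod 9)
  r_2 = 13 (mod 27)
  r_3 = 13 (mod 81)
  r_4 = 13 (mod 243)
Final: r_4 = 13, and one checks f(r_4) ≡ 0 mod 3^5.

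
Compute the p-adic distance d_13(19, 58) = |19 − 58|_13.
d_13(19, 58) = 1/13

Step 1 — x − y = 19 − 58 = -39. Step 2 — v_13(-39) = 1 (factor: -39 = −(13^1 · 3); the sign does not affect v_p). Step 3 — |x − y|_13 = 13^{-1} = 1/13.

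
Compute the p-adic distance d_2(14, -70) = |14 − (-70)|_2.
d_2(14, -70) = 1/4

Step 1 — x − y = 14 − (-70) = 84. Step 2 — v_2(84) = 2 (factor: 84 = (2^2 · 21); the sign does not affect v_p). Step 3 — |x − y|_2 = 2^{-2} = 1/4.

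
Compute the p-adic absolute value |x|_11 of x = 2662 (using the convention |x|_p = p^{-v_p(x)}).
|2662|_11 = 1/1331

Step 1 — compute v_11(x) by factoring powers of 11 out of the numerator and denominator: v_11(2662) = 3. Step 2 — apply |x|_p = p^{-v_p(x)} = 11^{-3} = 1/1331.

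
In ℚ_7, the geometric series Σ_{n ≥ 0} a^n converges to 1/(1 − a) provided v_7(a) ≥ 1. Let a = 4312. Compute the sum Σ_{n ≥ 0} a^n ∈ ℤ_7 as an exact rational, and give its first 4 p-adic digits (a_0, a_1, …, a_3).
Σ a^n = 1/(1 − a) = -1/4311;  first 4 digits = (1, 0, 4, 5)

v_7(a) = 2 ≥ 1, so the series converges in ℤ_7 to 1/(1 − a) = 1/(1 − 4312) = -1/4311. Expand this rational in ℤ_7: compute digits iteratively via d_i = x_i mod 7, x_{i+1} = (x_i − d_i)/7. The first 4 digits are (1, 0, 4, 5).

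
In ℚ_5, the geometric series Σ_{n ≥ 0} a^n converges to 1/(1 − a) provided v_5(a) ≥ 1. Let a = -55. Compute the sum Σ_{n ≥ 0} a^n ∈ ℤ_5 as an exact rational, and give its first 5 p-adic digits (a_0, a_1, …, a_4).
Σ a^n = 1/(1 − a) = 1/56;  first 5 digits = (1, 4, 3, 2, 4)

v_5(a) = 1 ≥ 1, so the series converges in ℤ_5 to 1/(1 − a) = 1/(1 − (-55)) = 1/56. Expand this rational in ℤ_5: compute digits iteratively via d_i = x_i mod 5, x_{i+1} = (x_i − d_i)/5. The first 5 digits are (1, 4, 3, 2, 4).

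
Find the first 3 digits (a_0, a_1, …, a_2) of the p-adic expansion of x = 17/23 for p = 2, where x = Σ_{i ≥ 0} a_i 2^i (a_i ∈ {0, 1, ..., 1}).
(a_0, …, a_2) = (1, 1, 1)

v_2(17/23) = 0 (numerator and denominator both coprime to 2), so x ∈ ℤ_2^×. Compute digits iteratively via a_i = x_i mod 2, x_{i+1} = (x_i − a_i)/2, with x_0 = x:
  x_0 = 17/23;  a_0 = 1;  x_1 = (x_0 − 1)/2 = -3/23
  x_1 = -3/23;  a_1 = 1;  x_2 = (x_1 − 1)/2 = -13/23
  x_2 = -13/23;  a_2 = 1;  x_3 = (x_2 − 1)/2 = -18/23
Digits: (1, 1, 1).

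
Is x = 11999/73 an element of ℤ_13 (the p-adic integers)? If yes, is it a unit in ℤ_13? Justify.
x ∈ ℤ_13 but not a unit; v_13(x) = 2 > 0

ℤ_13 = {x ∈ ℚ_13 : v_13(x) ≥ 0} and ℤ_13^× = {x ∈ ℤ_13 : v_13(x) = 0}. Here v_13(11999/73) = v_13(num) − v_13(den) = 2; compare against these criteria.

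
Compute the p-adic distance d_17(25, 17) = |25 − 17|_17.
d_17(25, 17) = 1

Step 1 — x − y = 25 − 17 = 8. Step 2 — v_17(8) = 0 (factor: 8 = (17^0 · 8); the sign does not affect v_p). Step 3 — |x − y|_17 = 17^{0} = 1.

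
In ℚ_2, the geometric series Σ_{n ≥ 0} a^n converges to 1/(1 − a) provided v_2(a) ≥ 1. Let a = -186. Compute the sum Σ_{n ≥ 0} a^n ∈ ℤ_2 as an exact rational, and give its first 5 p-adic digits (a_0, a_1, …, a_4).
Σ a^n = 1/(1 − a) = 1/187;  first 5 digits = (1, 1, 0, 0, 1)

v_2(a) = 1 ≥ 1, so the series converges in ℤ_2 to 1/(1 − a) = 1/(1 − (-186)) = 1/187. Expand this rational in ℤ_2: compute digits iteratively via d_i = x_i mod 2, x_{i+1} = (x_i − d_i)/2. The first 5 digits are (1, 1, 0, 0, 1).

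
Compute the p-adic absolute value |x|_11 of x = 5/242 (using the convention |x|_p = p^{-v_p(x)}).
|5/242|_11 = 121

Step 1 — compute v_11(x) by factoring powers of 11 out of the numerator and denominator: v_11(5/242) = -2. Step 2 — apply |x|_p = p^{-v_p(x)} = 11^{2} = 121.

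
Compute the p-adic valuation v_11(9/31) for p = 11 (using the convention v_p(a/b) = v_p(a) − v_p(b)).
v_11(9/31) = 0

Factor powers of 11 from the numerator and denominator of the reduced fraction: 9 = 11^0 · 9 and 31 = 11^0 · 31. Apply v_p(a/b) = v_p(a) − v_p(b): v_11(9/31) = 0 − 0 = 0.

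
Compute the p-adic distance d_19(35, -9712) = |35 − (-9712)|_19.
d_19(35, -9712) = 1/361

Step 1 — x − y = 35 − (-9712) = 9747. Step 2 — v_19(9747) = 2 (factor: 9747 = (19^2 · 27); the sign does not affect v_p). Step 3 — |x − y|_19 = 19^{-2} = 1/361.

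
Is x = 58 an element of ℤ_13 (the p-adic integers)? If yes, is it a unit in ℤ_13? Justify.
x ∈ ℤ_13^× (unit); v_13(x) = 0

ℤ_13 = {x ∈ ℚ_13 : v_13(x) ≥ 0} and ℤ_13^× = {x ∈ ℤ_13 : v_13(x) = 0}. Here v_13(58) = v_13(num) − v_13(den) = 0; compare against these criteria.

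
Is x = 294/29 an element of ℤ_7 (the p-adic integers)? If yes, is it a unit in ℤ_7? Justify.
x ∈ ℤ_7 but not a unit; v_7(x) = 2 > 0

ℤ_7 = {x ∈ ℚ_7 : v_7(x) ≥ 0} and ℤ_7^× = {x ∈ ℤ_7 : v_7(x) = 0}. Here v_7(294/29) = v_7(num) − v_7(den) = 2; compare against these criteria.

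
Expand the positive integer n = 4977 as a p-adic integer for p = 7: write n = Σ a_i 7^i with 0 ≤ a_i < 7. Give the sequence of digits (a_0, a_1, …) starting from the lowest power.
(a_0, a_1, …) = (0, 4, 3, 0, 2)

Repeated division by 7 gives the digits low-to-high: 4977 = 4·7^1 + 3·7^2 + 2·7^4. Digit sequence: (0, 4, 3, 0, 2).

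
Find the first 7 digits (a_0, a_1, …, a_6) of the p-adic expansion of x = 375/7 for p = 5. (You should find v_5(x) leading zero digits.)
(a_0, …, a_6) = (0, 0, 0, 4, 0, 2, 1)

v_5(375/7) = 3, so a_0 = ... = a_2 = 0. Factor out: x = 5^3 · u with u = 3/7 a unit in ℤ_5. Expand u iteratively via a_{v+i} = u_i mod 5, u_{i+1} = (u_i − a_{v+i})/5:
  u_0 = 3/7;  a_3 = 4;  u_1 = (u_0 − 4)/5 = -5/7
  u_1 = -5/7;  a_4 = 0;  u_2 = (u_1 − 0)/5 = -1/7
  u_2 = -1/7;  a_5 = 2;  u_3 = (u_2 − 2)/5 = -3/7
  u_3 = -3/7;  a_6 = 1;  u_4 = (u_3 − 1)/5 = -2/7
Digits: (0, 0, 0, 4, 0, 2, 1).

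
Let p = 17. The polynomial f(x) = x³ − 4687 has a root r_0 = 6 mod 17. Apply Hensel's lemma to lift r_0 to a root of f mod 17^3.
r_2 = 1281 (mod 4913)

Hensel: r_{i+1} = r_i − f(r_i)/f′(r_i) mod 17^{i+2}, where f′(x) = 3x². Iterate:
  r_0 = 6 (mod 17)
  r_1 = 125 (mod 289)
  r_2 = 1281 (mod 4913)
Final: r = 1281 with f(r) ≡ 0 mod 17^3.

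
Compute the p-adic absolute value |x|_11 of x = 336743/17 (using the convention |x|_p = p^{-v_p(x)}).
|336743/17|_11 = 1/14641

Step 1 — compute v_11(x) by factoring powers of 11 out of the numerator and denominator: v_11(336743/17) = 4. Step 2 — apply |x|_p = p^{-v_p(x)} = 11^{-4} = 1/14641.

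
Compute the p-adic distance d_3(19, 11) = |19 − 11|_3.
d_3(19, 11) = 1

Step 1 — x − y = 19 − 11 = 8. Step 2 — v_3(8) = 0 (factor: 8 = (3^0 · 8); the sign does not affect v_p). Step 3 — |x − y|_3 = 3^{0} = 1.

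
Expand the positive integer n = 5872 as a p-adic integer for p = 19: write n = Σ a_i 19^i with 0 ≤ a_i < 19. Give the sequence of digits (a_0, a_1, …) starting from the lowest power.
(a_0, a_1, …) = (1, 5, 16)

Repeated division by 19 gives the digits low-to-high: 5872 = 1 + 5·19^1 + 16·19^2. Digit sequence: (1, 5, 16).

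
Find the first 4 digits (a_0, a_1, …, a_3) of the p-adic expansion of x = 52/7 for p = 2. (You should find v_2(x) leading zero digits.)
(a_0, …, a_3) = (0, 0, 1, 1)

v_2(52/7) = 2, so a_0 = ... = a_1 = 0. Factor out: x = 2^2 · u with u = 13/7 a unit in ℤ_2. Expand u iteratively via a_{v+i} = u_i mod 2, u_{i+1} = (u_i − a_{v+i})/2:
  u_0 = 13/7;  a_2 = 1;  u_1 = (u_0 − 1)/2 = 3/7
  u_1 = 3/7;  a_3 = 1;  u_2 = (u_1 − 1)/2 = -2/7
Digits: (0, 0, 1, 1).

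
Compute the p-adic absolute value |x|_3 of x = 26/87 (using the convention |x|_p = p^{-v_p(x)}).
|26/87|_3 = 3

Step 1 — compute v_3(x) by factoring powers of 3 out of the numerator and denominator: v_3(26/87) = -1. Step 2 — apply |x|_p = p^{-v_p(x)} = 3^{1} = 3.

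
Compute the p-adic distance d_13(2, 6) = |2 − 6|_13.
d_13(2, 6) = 1

Step 1 — x − y = 2 − 6 = -4. Step 2 — v_13(-4) = 0 (factor: -4 = −(13^0 · 4); the sign does not affect v_p). Step 3 — |x − y|_13 = 13^{0} = 1.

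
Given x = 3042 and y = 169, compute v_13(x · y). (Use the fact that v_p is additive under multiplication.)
v_13(514098) = 4

v_p(x) = 2 (factor: 3042 = 13^2 · 18); v_p(y) = 2 (factor: 169 = 13^2 · 1). Additivity: v_p(xy) = v_p(x) + v_p(y) = 2 + 2 = 4. (Direct check: xy = 514098 = 13^4 · (18).)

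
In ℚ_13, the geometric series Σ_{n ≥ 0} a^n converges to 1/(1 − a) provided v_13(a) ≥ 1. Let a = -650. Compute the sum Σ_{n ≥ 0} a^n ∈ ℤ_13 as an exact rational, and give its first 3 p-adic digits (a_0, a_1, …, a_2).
Σ a^n = 1/(1 − a) = 1/651;  first 3 digits = (1, 2, 0)

v_13(a) = 1 ≥ 1, so the series converges in ℤ_13 to 1/(1 − a) = 1/(1 − (-650)) = 1/651. Expand this rational in ℤ_13: compute digits iteratively via d_i = x_i mod 13, x_{i+1} = (x_i − d_i)/13. The first 3 digits are (1, 2, 0).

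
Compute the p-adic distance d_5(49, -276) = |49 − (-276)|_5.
d_5(49, -276) = 1/25

Step 1 — x − y = 49 − (-276) = 325. Step 2 — v_5(325) = 2 (factor: 325 = (5^2 · 13); the sign does not affect v_p). Step 3 — |x − y|_5 = 5^{-2} = 1/25.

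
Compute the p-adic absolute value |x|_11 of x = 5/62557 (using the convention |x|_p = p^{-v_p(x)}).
|5/62557|_11 = 1331

Step 1 — compute v_11(x) by factoring powers of 11 out of the numerator and denominator: v_11(5/62557) = -3. Step 2 — apply |x|_p = p^{-v_p(x)} = 11^{3} = 1331.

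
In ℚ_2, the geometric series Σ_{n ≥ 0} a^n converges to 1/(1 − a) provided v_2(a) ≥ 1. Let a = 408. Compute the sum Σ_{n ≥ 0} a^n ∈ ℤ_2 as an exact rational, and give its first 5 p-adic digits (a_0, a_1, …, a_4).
Σ a^n = 1/(1 − a) = -1/407;  first 5 digits = (1, 0, 0, 1, 1)

v_2(a) = 3 ≥ 1, so the series converges in ℤ_2 to 1/(1 − a) = 1/(1 − 408) = -1/407. Expand this rational in ℤ_2: compute digits iteratively via d_i = x_i mod 2, x_{i+1} = (x_i − d_i)/2. The first 5 digits are (1, 0, 0, 1, 1).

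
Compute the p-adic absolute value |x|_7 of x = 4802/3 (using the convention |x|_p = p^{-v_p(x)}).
|4802/3|_7 = 1/2401

Step 1 — compute v_7(x) by factoring powers of 7 out of the numerator and denominator: v_7(4802/3) = 4. Step 2 — apply |x|_p = p^{-v_p(x)} = 7^{-4} = 1/2401.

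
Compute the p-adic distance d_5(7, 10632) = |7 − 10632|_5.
d_5(7, 10632) = 1/625

Step 1 — x − y = 7 − 10632 = -10625. Step 2 — v_5(-10625) = 4 (factor: -10625 = −(5^4 · 17); the sign does not affect v_p). Step 3 — |x − y|_5 = 5^{-4} = 1/625.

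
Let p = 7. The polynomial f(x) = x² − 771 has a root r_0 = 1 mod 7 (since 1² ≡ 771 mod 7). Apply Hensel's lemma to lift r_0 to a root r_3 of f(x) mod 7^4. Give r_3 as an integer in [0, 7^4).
r_3 = 533 (mod 2401)

Hensel's recurrence: r_{i+1} = r_i − f(r_i)·(f′(r_i))^{-1} mod 7^{i+2}, with f′(x) = 2x. Iterate:
  r_0 = 1 (mod 7)
  r_1 = 43 (mod 49)
  r_2 = 190 (mod 343)
  r_3 = 533 (mod 2401)
Final: r_3 = 533, and one checks f(r_3) ≡ 0 mod 7^4.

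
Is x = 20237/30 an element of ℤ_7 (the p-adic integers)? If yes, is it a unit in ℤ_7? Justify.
x ∈ ℤ_7 but not a unit; v_7(x) = 3 > 0

ℤ_7 = {x ∈ ℚ_7 : v_7(x) ≥ 0} and ℤ_7^× = {x ∈ ℤ_7 : v_7(x) = 0}. Here v_7(20237/30) = v_7(num) − v_7(den) = 3; compare against these criteria.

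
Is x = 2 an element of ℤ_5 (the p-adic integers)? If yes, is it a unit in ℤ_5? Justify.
x ∈ ℤ_5^× (unit); v_5(x) = 0

ℤ_5 = {x ∈ ℚ_5 : v_5(x) ≥ 0} and ℤ_5^× = {x ∈ ℤ_5 : v_5(x) = 0}. Here v_5(2) = v_5(num) − v_5(den) = 0; compare against these criteria.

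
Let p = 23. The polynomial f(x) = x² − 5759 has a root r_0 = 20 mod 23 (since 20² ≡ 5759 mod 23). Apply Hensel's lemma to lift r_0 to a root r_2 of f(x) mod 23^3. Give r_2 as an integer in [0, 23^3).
r_2 = 7679 (mod 12167)

Hensel's recurrence: r_{i+1} = r_i − f(r_i)·(f′(r_i))^{-1} mod 23^{i+2}, with f′(x) = 2x. Iterate:
  r_0 = 20 (mod 23)
  r_1 = 273 (mod 529)
  r_2 = 7679 (mod 12167)
Final: r_2 = 7679, and one checks f(r_2) ≡ 0 mod 23^3.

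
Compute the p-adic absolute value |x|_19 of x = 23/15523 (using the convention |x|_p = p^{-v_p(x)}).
|23/15523|_19 = 361

Step 1 — compute v_19(x) by factoring powers of 19 out of the numerator and denominator: v_19(23/15523) = -2. Step 2 — apply |x|_p = p^{-v_p(x)} = 19^{2} = 361.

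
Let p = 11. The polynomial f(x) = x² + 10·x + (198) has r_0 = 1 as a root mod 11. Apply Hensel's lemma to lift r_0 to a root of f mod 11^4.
r_3 = 11650 (mod 14641)

Hensel: r_{i+1} = r_i − f(r_i)·(f′(r_i))^{-1} mod 11^{i+2}, f′(x) = 2x + 10. Iterate:
  r_0 = 1 (mod 11)
  r_1 = 34 (mod 121)
  r_2 = 1002 (mod 1331)
  r_3 = 11650 (mod 14641)
Final: r = 11650 satisfies f(r) ≡ 0 mod 11^4.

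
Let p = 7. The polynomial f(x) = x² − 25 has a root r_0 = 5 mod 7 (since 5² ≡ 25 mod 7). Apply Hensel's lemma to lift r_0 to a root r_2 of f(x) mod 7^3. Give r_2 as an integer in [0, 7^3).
r_2 = 5 (mod 343)

Hensel's recurrence: r_{i+1} = r_i − f(r_i)·(f′(r_i))^{-1} mod 7^{i+2}, with f′(x) = 2x. Iterate:
  r_0 = 5 (mod 7)
  r_1 = 5 (mod 49)
  r_2 = 5 (mod 343)
Final: r_2 = 5, and one checks f(r_2) ≡ 0 mod 7^3.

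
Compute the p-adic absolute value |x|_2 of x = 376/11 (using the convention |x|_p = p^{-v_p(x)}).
|376/11|_2 = 1/8

Step 1 — compute v_2(x) by factoring powers of 2 out of the numerator and denominator: v_2(376/11) = 3. Step 2 — apply |x|_p = p^{-v_p(x)} = 2^{-3} = 1/8.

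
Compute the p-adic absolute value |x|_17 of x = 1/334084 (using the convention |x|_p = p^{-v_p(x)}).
|1/334084|_17 = 83521

Step 1 — compute v_17(x) by factoring powers of 17 out of the numerator and denominator: v_17(1/334084) = -4. Step 2 — apply |x|_p = p^{-v_p(x)} = 17^{4} = 83521.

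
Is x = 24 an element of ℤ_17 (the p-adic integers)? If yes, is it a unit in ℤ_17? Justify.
x ∈ ℤ_17^× (unit); v_17(x) = 0

ℤ_17 = {x ∈ ℚ_17 : v_17(x) ≥ 0} and ℤ_17^× = {x ∈ ℤ_17 : v_17(x) = 0}. Here v_17(24) = v_17(num) − v_17(den) = 0; compare against these criteria.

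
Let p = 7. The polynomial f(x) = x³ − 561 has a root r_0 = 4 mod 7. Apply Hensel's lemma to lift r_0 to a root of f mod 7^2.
r_1 = 46 (mod 49)

Hensel: r_{i+1} = r_i − f(r_i)/f′(r_i) mod 7^{i+2}, where f′(x) = 3x². Iterate:
  r_0 = 4 (mod 7)
  r_1 = 46 (mod 49)
Final: r = 46 with f(r) ≡ 0 mod 7^2.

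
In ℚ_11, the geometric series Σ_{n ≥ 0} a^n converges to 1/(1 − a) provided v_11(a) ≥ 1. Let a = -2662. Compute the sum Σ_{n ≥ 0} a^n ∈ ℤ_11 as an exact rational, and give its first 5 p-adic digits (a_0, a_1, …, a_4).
Σ a^n = 1/(1 − a) = 1/2663;  first 5 digits = (1, 0, 0, 9, 10)

v_11(a) = 3 ≥ 1, so the series converges in ℤ_11 to 1/(1 − a) = 1/(1 − (-2662)) = 1/2663. Expand this rational in ℤ_11: compute digits iteratively via d_i = x_i mod 11, x_{i+1} = (x_i − d_i)/11. The first 5 digits are (1, 0, 0, 9, 10).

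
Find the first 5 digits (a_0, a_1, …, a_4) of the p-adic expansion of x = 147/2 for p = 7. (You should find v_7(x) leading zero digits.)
(a_0, …, a_4) = (0, 0, 5, 3, 3)

v_7(147/2) = 2, so a_0 = ... = a_1 = 0. Factor out: x = 7^2 · u with u = 3/2 a unit in ℤ_7. Expand u iteratively via a_{v+i} = u_i mod 7, u_{i+1} = (u_i − a_{v+i})/7:
  u_0 = 3/2;  a_2 = 5;  u_1 = (u_0 − 5)/7 = -1/2
  u_1 = -1/2;  a_3 = 3;  u_2 = (u_1 − 3)/7 = -1/2
  u_2 = -1/2;  a_4 = 3;  u_3 = (u_2 − 3)/7 = -1/2
Digits: (0, 0, 5, 3, 3).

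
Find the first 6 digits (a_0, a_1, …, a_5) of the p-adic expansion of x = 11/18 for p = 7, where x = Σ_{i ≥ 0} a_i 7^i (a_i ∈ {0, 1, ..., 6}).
(a_0, …, a_5) = (1, 5, 2, 0, 5, 2)

v_7(11/18) = 0 (numerator and denominator both coprime to 7), so x ∈ ℤ_7^×. Compute digits iteratively via a_i = x_i mod 7, x_{i+1} = (x_i − a_i)/7, with x_0 = x:
  x_0 = 11/18;  a_0 = 1;  x_1 = (x_0 − 1)/7 = -1/18
  x_1 = -1/18;  a_1 = 5;  x_2 = (x_1 − 5)/7 = -13/18
  x_2 = -13/18;  a_2 = 2;  x_3 = (x_2 − 2)/7 = -7/18
  x_3 = -7/18;  a_3 = 0;  x_4 = (x_3 − 0)/7 = -1/18
  x_4 = -1/18;  a_4 = 5;  x_5 = (x_4 − 5)/7 = -13/18
  x_5 = -13/18;  a_5 = 2;  x_6 = (x_5 − 2)/7 = -7/18
Digits: (1, 5, 2, 0, 5, 2).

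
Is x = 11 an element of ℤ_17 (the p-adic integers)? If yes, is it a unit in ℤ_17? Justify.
x ∈ ℤ_17^× (unit); v_17(x) = 0

ℤ_17 = {x ∈ ℚ_17 : v_17(x) ≥ 0} and ℤ_17^× = {x ∈ ℤ_17 : v_17(x) = 0}. Here v_17(11) = v_17(num) − v_17(den) = 0; compare against these criteria.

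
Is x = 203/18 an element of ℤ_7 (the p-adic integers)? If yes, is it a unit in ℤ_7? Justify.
x ∈ ℤ_7 but not a unit; v_7(x) = 1 > 0

ℤ_7 = {x ∈ ℚ_7 : v_7(x) ≥ 0} and ℤ_7^× = {x ∈ ℤ_7 : v_7(x) = 0}. Here v_7(203/18) = v_7(num) − v_7(den) = 1; compare against these criteria.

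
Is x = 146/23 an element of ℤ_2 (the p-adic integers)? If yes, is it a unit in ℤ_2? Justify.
x ∈ ℤ_2 but not a unit; v_2(x) = 1 > 0

ℤ_2 = {x ∈ ℚ_2 : v_2(x) ≥ 0} and ℤ_2^× = {x ∈ ℤ_2 : v_2(x) = 0}. Here v_2(146/23) = v_2(num) − v_2(den) = 1; compare against these criteria.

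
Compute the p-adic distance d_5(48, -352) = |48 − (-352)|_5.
d_5(48, -352) = 1/25

Step 1 — x − y = 48 − (-352) = 400. Step 2 — v_5(400) = 2 (factor: 400 = (5^2 · 16); the sign does not affect v_p). Step 3 — |x − y|_5 = 5^{-2} = 1/25.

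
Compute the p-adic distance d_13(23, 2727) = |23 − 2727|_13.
d_13(23, 2727) = 1/169

Step 1 — x − y = 23 − 2727 = -2704. Step 2 — v_13(-2704) = 2 (factor: -2704 = −(13^2 · 16); the sign does not affect v_p). Step 3 — |x − y|_13 = 13^{-2} = 1/169.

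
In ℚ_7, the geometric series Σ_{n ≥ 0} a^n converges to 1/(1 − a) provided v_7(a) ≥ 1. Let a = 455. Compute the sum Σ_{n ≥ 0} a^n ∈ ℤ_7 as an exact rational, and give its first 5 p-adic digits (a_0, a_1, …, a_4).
Σ a^n = 1/(1 − a) = -1/454;  first 5 digits = (1, 2, 6, 3, 1)

v_7(a) = 1 ≥ 1, so the series converges in ℤ_7 to 1/(1 − a) = 1/(1 − 455) = -1/454. Expand this rational in ℤ_7: compute digits iteratively via d_i = x_i mod 7, x_{i+1} = (x_i − d_i)/7. The first 5 digits are (1, 2, 6, 3, 1).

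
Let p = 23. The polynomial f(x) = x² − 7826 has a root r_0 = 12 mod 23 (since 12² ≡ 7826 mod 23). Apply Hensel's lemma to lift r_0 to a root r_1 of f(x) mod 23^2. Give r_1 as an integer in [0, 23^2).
r_1 = 288 (mod 529)

Hensel's recurrence: r_{i+1} = r_i − f(r_i)·(f′(r_i))^{-1} mod 23^{i+2}, with f′(x) = 2x. Iterate:
  r_0 = 12 (mod 23)
  r_1 = 288 (mod 529)
Final: r_1 = 288, and one checks f(r_1) ≡ 0 mod 23^2.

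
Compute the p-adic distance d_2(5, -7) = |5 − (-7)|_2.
d_2(5, -7) = 1/4

Step 1 — x − y = 5 − (-7) = 12. Step 2 — v_2(12) = 2 (factor: 12 = (2^2 · 3); the sign does not affect v_p). Step 3 — |x − y|_2 = 2^{-2} = 1/4.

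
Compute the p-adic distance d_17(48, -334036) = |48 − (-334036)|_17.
d_17(48, -334036) = 1/83521

Step 1 — x − y = 48 − (-334036) = 334084. Step 2 — v_17(334084) = 4 (factor: 334084 = (17^4 · 4); the sign does not affect v_p). Step 3 — |x − y|_17 = 17^{-4} = 1/83521.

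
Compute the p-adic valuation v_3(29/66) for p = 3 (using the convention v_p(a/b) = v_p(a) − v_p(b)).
v_3(29/66) = -1

Factor powers of 3 from the numerator and denominator of the reduced fraction: 29 = 3^0 · 29 and 66 = 3^1 · 22. Apply v_p(a/b) = v_p(a) − v_p(b): v_3(29/66) = 0 − 1 = -1.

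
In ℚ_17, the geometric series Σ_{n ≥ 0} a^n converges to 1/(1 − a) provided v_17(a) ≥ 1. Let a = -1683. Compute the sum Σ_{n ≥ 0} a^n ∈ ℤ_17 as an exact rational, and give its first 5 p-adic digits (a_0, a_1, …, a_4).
Σ a^n = 1/(1 − a) = 1/1684;  first 5 digits = (1, 3, 3, 8, 5)

v_17(a) = 1 ≥ 1, so the series converges in ℤ_17 to 1/(1 − a) = 1/(1 − (-1683)) = 1/1684. Expand this rational in ℤ_17: compute digits iteratively via d_i = x_i mod 17, x_{i+1} = (x_i − d_i)/17. The first 5 digits are (1, 3, 3, 8, 5).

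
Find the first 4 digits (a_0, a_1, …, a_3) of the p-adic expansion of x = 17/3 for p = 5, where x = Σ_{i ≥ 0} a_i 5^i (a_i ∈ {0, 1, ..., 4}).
(a_0, …, a_3) = (4, 2, 3, 1)

v_5(17/3) = 0 (numerator and denominator both coprime to 5), so x ∈ ℤ_5^×. Compute digits iteratively via a_i = x_i mod 5, x_{i+1} = (x_i − a_i)/5, with x_0 = x:
  x_0 = 17/3;  a_0 = 4;  x_1 = (x_0 − 4)/5 = 1/3
  x_1 = 1/3;  a_1 = 2;  x_2 = (x_1 − 2)/5 = -1/3
  x_2 = -1/3;  a_2 = 3;  x_3 = (x_2 − 3)/5 = -2/3
  x_3 = -2/3;  a_3 = 1;  x_4 = (x_3 − 1)/5 = -1/3
Digits: (4, 2, 3, 1).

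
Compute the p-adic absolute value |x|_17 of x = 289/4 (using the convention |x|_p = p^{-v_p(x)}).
|289/4|_17 = 1/289

Step 1 — compute v_17(x) by factoring powers of 17 out of the numerator and denominator: v_17(289/4) = 2. Step 2 — apply |x|_p = p^{-v_p(x)} = 17^{-2} = 1/289.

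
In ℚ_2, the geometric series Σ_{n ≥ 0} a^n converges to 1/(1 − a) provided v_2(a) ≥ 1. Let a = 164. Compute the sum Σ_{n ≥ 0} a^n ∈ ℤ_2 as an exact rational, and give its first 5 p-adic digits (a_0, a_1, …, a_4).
Σ a^n = 1/(1 − a) = -1/163;  first 5 digits = (1, 0, 1, 0, 1)

v_2(a) = 2 ≥ 1, so the series converges in ℤ_2 to 1/(1 − a) = 1/(1 − 164) = -1/163. Expand this rational in ℤ_2: compute digits iteratively via d_i = x_i mod 2, x_{i+1} = (x_i − d_i)/2. The first 5 digits are (1, 0, 1, 0, 1).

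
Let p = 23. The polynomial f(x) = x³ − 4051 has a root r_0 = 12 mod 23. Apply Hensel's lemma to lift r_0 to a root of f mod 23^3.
r_2 = 288 (mod 12167)

Hensel: r_{i+1} = r_i − f(r_i)/f′(r_i) mod 23^{i+2}, where f′(x) = 3x². Iterate:
  r_0 = 12 (mod 23)
  r_1 = 288 (mod 529)
  r_2 = 288 (mod 12167)
Final: r = 288 with f(r) ≡ 0 mod 23^3.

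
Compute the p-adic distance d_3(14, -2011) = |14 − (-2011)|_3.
d_3(14, -2011) = 1/81

Step 1 — x − y = 14 − (-2011) = 2025. Step 2 — v_3(2025) = 4 (factor: 2025 = (3^4 · 25); the sign does not affect v_p). Step 3 — |x − y|_3 = 3^{-4} = 1/81.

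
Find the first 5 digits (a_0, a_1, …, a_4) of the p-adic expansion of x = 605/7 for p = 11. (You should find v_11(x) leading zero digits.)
(a_0, …, a_4) = (0, 0, 7, 1, 3)

v_11(605/7) = 2, so a_0 = ... = a_1 = 0. Factor out: x = 11^2 · u with u = 5/7 a unit in ℤ_11. Expand u iteratively via a_{v+i} = u_i mod 11, u_{i+1} = (u_i − a_{v+i})/11:
  u_0 = 5/7;  a_2 = 7;  u_1 = (u_0 − 7)/11 = -4/7
  u_1 = -4/7;  a_3 = 1;  u_2 = (u_1 − 1)/11 = -1/7
  u_2 = -1/7;  a_4 = 3;  u_3 = (u_2 − 3)/11 = -2/7
Digits: (0, 0, 7, 1, 3).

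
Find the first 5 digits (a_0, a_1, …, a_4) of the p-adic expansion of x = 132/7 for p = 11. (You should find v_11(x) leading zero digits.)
(a_0, …, a_4) = (0, 8, 1, 3, 6)

v_11(132/7) = 1, so a_0 = ... = a_0 = 0. Factor out: x = 11^1 · u with u = 12/7 a unit in ℤ_11. Expand u iteratively via a_{v+i} = u_i mod 11, u_{i+1} = (u_i − a_{v+i})/11:
  u_0 = 12/7;  a_1 = 8;  u_1 = (u_0 − 8)/11 = -4/7
  u_1 = -4/7;  a_2 = 1;  u_2 = (u_1 − 1)/11 = -1/7
  u_2 = -1/7;  a_3 = 3;  u_3 = (u_2 − 3)/11 = -2/7
  u_3 = -2/7;  a_4 = 6;  u_4 = (u_3 − 6)/11 = -4/7
Digits: (0, 8, 1, 3, 6).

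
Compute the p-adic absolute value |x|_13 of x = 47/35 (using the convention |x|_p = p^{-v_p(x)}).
|47/35|_13 = 1

Step 1 — compute v_13(x) by factoring powers of 13 out of the numerator and denominator: v_13(47/35) = 0. Step 2 — apply |x|_p = p^{-v_p(x)} = 13^{0} = 1.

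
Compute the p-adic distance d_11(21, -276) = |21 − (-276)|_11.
d_11(21, -276) = 1/11

Step 1 — x − y = 21 − (-276) = 297. Step 2 — v_11(297) = 1 (factor: 297 = (11^1 · 27); the sign does not affect v_p). Step 3 — |x − y|_11 = 11^{-1} = 1/11.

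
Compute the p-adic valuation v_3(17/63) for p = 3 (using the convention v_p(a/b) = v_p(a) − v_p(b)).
v_3(17/63) = -2

Factor powers of 3 from the numerator and denominator of the reduced fraction: 17 = 3^0 · 17 and 63 = 3^2 · 7. Apply v_p(a/b) = v_p(a) − v_p(b): v_3(17/63) = 0 − 2 = -2.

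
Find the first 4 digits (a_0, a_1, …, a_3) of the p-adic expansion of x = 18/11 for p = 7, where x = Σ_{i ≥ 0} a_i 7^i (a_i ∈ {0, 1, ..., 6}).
(a_0, …, a_3) = (1, 2, 1, 3)

v_7(18/11) = 0 (numerator and denominator both coprime to 7), so x ∈ ℤ_7^×. Compute digits iteratively via a_i = x_i mod 7, x_{i+1} = (x_i − a_i)/7, with x_0 = x:
  x_0 = 18/11;  a_0 = 1;  x_1 = (x_0 − 1)/7 = 1/11
  x_1 = 1/11;  a_1 = 2;  x_2 = (x_1 − 2)/7 = -3/11
  x_2 = -3/11;  a_2 = 1;  x_3 = (x_2 − 1)/7 = -2/11
  x_3 = -2/11;  a_3 = 3;  x_4 = (x_3 − 3)/7 = -5/11
Digits: (1, 2, 1, 3).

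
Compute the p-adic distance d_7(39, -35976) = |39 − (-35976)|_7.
d_7(39, -35976) = 1/2401

Step 1 — x − y = 39 − (-35976) = 36015. Step 2 — v_7(36015) = 4 (factor: 36015 = (7^4 · 15); the sign does not affect v_p). Step 3 — |x − y|_7 = 7^{-4} = 1/2401.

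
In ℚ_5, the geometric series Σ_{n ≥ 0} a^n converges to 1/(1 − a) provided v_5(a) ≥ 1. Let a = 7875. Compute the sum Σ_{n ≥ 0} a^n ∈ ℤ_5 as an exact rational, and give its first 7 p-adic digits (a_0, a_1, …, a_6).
Σ a^n = 1/(1 − a) = -1/7874;  first 7 digits = (1, 0, 0, 3, 2, 2, 4)

v_5(a) = 3 ≥ 1, so the series converges in ℤ_5 to 1/(1 − a) = 1/(1 − 7875) = -1/7874. Expand this rational in ℤ_5: compute digits iteratively via d_i = x_i mod 5, x_{i+1} = (x_i − d_i)/5. The first 7 digits are (1, 0, 0, 3, 2, 2, 4).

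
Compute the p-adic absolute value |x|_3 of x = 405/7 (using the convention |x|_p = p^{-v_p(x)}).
|405/7|_3 = 1/81

Step 1 — compute v_3(x) by factoring powers of 3 out of the numerator and denominator: v_3(405/7) = 4. Step 2 — apply |x|_p = p^{-v_p(x)} = 3^{-4} = 1/81.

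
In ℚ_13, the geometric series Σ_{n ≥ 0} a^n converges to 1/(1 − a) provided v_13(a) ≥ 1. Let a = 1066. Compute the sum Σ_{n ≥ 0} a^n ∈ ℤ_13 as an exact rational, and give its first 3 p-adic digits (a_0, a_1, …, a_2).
Σ a^n = 1/(1 − a) = -1/1065;  first 3 digits = (1, 4, 9)

v_13(a) = 1 ≥ 1, so the series converges in ℤ_13 to 1/(1 − a) = 1/(1 − 1066) = -1/1065. Expand this rational in ℤ_13: compute digits iteratively via d_i = x_i mod 13, x_{i+1} = (x_i − d_i)/13. The first 3 digits are (1, 4, 9).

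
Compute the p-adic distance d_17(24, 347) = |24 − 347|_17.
d_17(24, 347) = 1/17

Step 1 — x − y = 24 − 347 = -323. Step 2 — v_17(-323) = 1 (factor: -323 = −(17^1 · 19); the sign does not affect v_p). Step 3 — |x − y|_17 = 17^{-1} = 1/17.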